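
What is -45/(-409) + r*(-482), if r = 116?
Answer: -22867963/409 ≈ -55912.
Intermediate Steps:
-45/(-409) + r*(-482) = -45/(-409) + 116*(-482) = -45*(-1/409) - 55912 = 45/409 - 55912 = -22867963/409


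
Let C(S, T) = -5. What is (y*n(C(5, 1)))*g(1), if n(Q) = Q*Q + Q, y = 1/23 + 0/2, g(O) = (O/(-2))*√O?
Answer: -10/23 ≈ -0.43478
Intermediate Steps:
g(O) = -O^(3/2)/2 (g(O) = (O*(-½))*√O = (-O/2)*√O = -O^(3/2)/2)
y = 1/23 (y = 1*(1/23) + 0*(½) = 1/23 + 0 = 1/23 ≈ 0.043478)
n(Q) = Q + Q² (n(Q) = Q² + Q = Q + Q²)
(y*n(C(5, 1)))*g(1) = ((-5*(1 - 5))/23)*(-1^(3/2)/2) = ((-5*(-4))/23)*(-½*1) = ((1/23)*20)*(-½) = (20/23)*(-½) = -10/23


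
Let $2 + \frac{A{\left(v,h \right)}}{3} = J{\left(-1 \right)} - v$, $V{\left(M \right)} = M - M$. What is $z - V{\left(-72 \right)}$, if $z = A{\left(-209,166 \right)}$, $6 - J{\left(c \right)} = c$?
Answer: $642$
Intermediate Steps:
$J{\left(c \right)} = 6 - c$
$V{\left(M \right)} = 0$
$A{\left(v,h \right)} = 15 - 3 v$ ($A{\left(v,h \right)} = -6 + 3 \left(\left(6 - -1\right) - v\right) = -6 + 3 \left(\left(6 + 1\right) - v\right) = -6 + 3 \left(7 - v\right) = -6 - \left(-21 + 3 v\right) = 15 - 3 v$)
$z = 642$ ($z = 15 - -627 = 15 + 627 = 642$)
$z - V{\left(-72 \right)} = 642 - 0 = 642 + 0 = 642$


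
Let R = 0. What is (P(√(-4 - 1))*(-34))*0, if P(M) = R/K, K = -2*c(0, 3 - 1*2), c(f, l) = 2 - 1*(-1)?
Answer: 0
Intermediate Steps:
c(f, l) = 3 (c(f, l) = 2 + 1 = 3)
K = -6 (K = -2*3 = -6)
P(M) = 0 (P(M) = 0/(-6) = 0*(-⅙) = 0)
(P(√(-4 - 1))*(-34))*0 = (0*(-34))*0 = 0*0 = 0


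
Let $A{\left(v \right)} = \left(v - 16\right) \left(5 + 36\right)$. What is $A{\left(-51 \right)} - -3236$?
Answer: $489$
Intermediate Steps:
$A{\left(v \right)} = -656 + 41 v$ ($A{\left(v \right)} = \left(-16 + v\right) 41 = -656 + 41 v$)
$A{\left(-51 \right)} - -3236 = \left(-656 + 41 \left(-51\right)\right) - -3236 = \left(-656 - 2091\right) + 3236 = -2747 + 3236 = 489$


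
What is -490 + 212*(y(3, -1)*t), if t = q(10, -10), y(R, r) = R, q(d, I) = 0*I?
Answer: -490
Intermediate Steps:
q(d, I) = 0
t = 0
-490 + 212*(y(3, -1)*t) = -490 + 212*(3*0) = -490 + 212*0 = -490 + 0 = -490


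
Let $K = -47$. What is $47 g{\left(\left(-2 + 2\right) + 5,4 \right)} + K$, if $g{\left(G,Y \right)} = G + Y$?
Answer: $376$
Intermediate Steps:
$47 g{\left(\left(-2 + 2\right) + 5,4 \right)} + K = 47 \left(\left(\left(-2 + 2\right) + 5\right) + 4\right) - 47 = 47 \left(\left(0 + 5\right) + 4\right) - 47 = 47 \left(5 + 4\right) - 47 = 47 \cdot 9 - 47 = 423 - 47 = 376$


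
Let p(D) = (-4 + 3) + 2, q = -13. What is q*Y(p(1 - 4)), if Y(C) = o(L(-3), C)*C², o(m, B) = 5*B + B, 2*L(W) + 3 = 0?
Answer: -78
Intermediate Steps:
L(W) = -3/2 (L(W) = -3/2 + (½)*0 = -3/2 + 0 = -3/2)
o(m, B) = 6*B
p(D) = 1 (p(D) = -1 + 2 = 1)
Y(C) = 6*C³ (Y(C) = (6*C)*C² = 6*C³)
q*Y(p(1 - 4)) = -78*1³ = -78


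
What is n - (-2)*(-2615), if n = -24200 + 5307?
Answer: -24123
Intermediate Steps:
n = -18893
n - (-2)*(-2615) = -18893 - (-2)*(-2615) = -18893 - 1*5230 = -18893 - 5230 = -24123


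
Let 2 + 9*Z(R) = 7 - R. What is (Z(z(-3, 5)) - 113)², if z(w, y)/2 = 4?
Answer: 115600/9 ≈ 12844.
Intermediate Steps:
z(w, y) = 8 (z(w, y) = 2*4 = 8)
Z(R) = 5/9 - R/9 (Z(R) = -2/9 + (7 - R)/9 = -2/9 + (7/9 - R/9) = 5/9 - R/9)
(Z(z(-3, 5)) - 113)² = ((5/9 - ⅑*8) - 113)² = ((5/9 - 8/9) - 113)² = (-⅓ - 113)² = (-340/3)² = 115600/9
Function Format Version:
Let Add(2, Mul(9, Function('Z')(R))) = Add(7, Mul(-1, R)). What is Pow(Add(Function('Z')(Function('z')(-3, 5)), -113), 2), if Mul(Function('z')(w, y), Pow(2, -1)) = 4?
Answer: Rational(115600, 9) ≈ 12844.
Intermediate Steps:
Function('z')(w, y) = 8 (Function('z')(w, y) = Mul(2, 4) = 8)
Function('Z')(R) = Add(Rational(5, 9), Mul(Rational(-1, 9), R)) (Function('Z')(R) = Add(Rational(-2, 9), Mul(Rational(1, 9), Add(7, Mul(-1, R)))) = Add(Rational(-2, 9), Add(Rational(7, 9), Mul(Rational(-1, 9), R))) = Add(Rational(5, 9), Mul(Rational(-1, 9), R)))
Pow(Add(Function('Z')(Function('z')(-3, 5)), -113), 2) = Pow(Add(Add(Rational(5, 9), Mul(Rational(-1, 9), 8)), -113), 2) = Pow(Add(Add(Rational(5, 9), Rational(-8, 9)), -113), 2) = Pow(Add(Rational(-1, 3), -113), 2) = Pow(Rational(-340, 3), 2) = Rational(115600, 9)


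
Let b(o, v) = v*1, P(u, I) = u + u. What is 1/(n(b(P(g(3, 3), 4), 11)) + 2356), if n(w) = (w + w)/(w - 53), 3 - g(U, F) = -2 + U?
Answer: 21/49465 ≈ 0.00042454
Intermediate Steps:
g(U, F) = 5 - U (g(U, F) = 3 - (-2 + U) = 3 + (2 - U) = 5 - U)
P(u, I) = 2*u
b(o, v) = v
n(w) = 2*w/(-53 + w) (n(w) = (2*w)/(-53 + w) = 2*w/(-53 + w))
1/(n(b(P(g(3, 3), 4), 11)) + 2356) = 1/(2*11/(-53 + 11) + 2356) = 1/(2*11/(-42) + 2356) = 1/(2*11*(-1/42) + 2356) = 1/(-11/21 + 2356) = 1/(49465/21) = 21/49465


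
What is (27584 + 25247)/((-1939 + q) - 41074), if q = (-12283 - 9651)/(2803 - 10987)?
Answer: -19653132/15999839 ≈ -1.2283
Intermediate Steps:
q = 997/372 (q = -21934/(-8184) = -21934*(-1/8184) = 997/372 ≈ 2.6801)
(27584 + 25247)/((-1939 + q) - 41074) = (27584 + 25247)/((-1939 + 997/372) - 41074) = 52831/(-720311/372 - 41074) = 52831/(-15999839/372) = 52831*(-372/15999839) = -19653132/15999839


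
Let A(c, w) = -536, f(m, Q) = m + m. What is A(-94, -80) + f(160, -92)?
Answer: -216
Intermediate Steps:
f(m, Q) = 2*m
A(-94, -80) + f(160, -92) = -536 + 2*160 = -536 + 320 = -216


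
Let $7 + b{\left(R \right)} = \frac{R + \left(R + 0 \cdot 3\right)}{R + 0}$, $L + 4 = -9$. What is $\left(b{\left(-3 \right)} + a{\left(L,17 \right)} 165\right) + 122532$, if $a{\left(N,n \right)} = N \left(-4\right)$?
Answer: $131107$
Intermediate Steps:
$L = -13$ ($L = -4 - 9 = -13$)
$b{\left(R \right)} = -5$ ($b{\left(R \right)} = -7 + \frac{R + \left(R + 0 \cdot 3\right)}{R + 0} = -7 + \frac{R + \left(R + 0\right)}{R} = -7 + \frac{R + R}{R} = -7 + \frac{2 R}{R} = -7 + 2 = -5$)
$a{\left(N,n \right)} = - 4 N$
$\left(b{\left(-3 \right)} + a{\left(L,17 \right)} 165\right) + 122532 = \left(-5 + \left(-4\right) \left(-13\right) 165\right) + 122532 = \left(-5 + 52 \cdot 165\right) + 122532 = \left(-5 + 8580\right) + 122532 = 8575 + 122532 = 131107$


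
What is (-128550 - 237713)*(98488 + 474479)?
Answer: -209856612321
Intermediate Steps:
(-128550 - 237713)*(98488 + 474479) = -366263*572967 = -209856612321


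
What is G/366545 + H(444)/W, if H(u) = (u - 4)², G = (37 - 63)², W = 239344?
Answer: 4445306784/5483146655 ≈ 0.81072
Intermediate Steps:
G = 676 (G = (-26)² = 676)
H(u) = (-4 + u)²
G/366545 + H(444)/W = 676/366545 + (-4 + 444)²/239344 = 676*(1/366545) + 440²*(1/239344) = 676/366545 + 193600*(1/239344) = 676/366545 + 12100/14959 = 4445306784/5483146655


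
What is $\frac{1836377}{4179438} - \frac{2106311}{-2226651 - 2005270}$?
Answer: $\frac{16574598623435}{17687051440398} \approx 0.9371$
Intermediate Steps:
$\frac{1836377}{4179438} - \frac{2106311}{-2226651 - 2005270} = 1836377 \cdot \frac{1}{4179438} - \frac{2106311}{-2226651 - 2005270} = \frac{1836377}{4179438} - \frac{2106311}{-4231921} = \frac{1836377}{4179438} - - \frac{2106311}{4231921} = \frac{1836377}{4179438} + \frac{2106311}{4231921} = \frac{16574598623435}{17687051440398}$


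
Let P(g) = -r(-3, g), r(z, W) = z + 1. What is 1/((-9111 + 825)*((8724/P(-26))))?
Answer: -1/36143532 ≈ -2.7667e-8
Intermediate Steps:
r(z, W) = 1 + z
P(g) = 2 (P(g) = -(1 - 3) = -1*(-2) = 2)
1/((-9111 + 825)*((8724/P(-26)))) = 1/((-9111 + 825)*((8724/2))) = 1/((-8286)*((8724*(1/2)))) = -1/8286/4362 = -1/8286*1/4362 = -1/36143532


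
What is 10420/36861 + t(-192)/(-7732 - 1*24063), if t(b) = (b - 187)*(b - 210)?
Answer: -5284764338/1171995495 ≈ -4.5092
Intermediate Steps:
t(b) = (-210 + b)*(-187 + b) (t(b) = (-187 + b)*(-210 + b) = (-210 + b)*(-187 + b))
10420/36861 + t(-192)/(-7732 - 1*24063) = 10420/36861 + (39270 + (-192)² - 397*(-192))/(-7732 - 1*24063) = 10420*(1/36861) + (39270 + 36864 + 76224)/(-7732 - 24063) = 10420/36861 + 152358/(-31795) = 10420/36861 + 152358*(-1/31795) = 10420/36861 - 152358/31795 = -5284764338/1171995495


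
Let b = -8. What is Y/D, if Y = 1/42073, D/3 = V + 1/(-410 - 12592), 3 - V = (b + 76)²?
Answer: -4334/2527840209739 ≈ -1.7145e-9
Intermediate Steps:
V = -4621 (V = 3 - (-8 + 76)² = 3 - 1*68² = 3 - 1*4624 = 3 - 4624 = -4621)
D = -60082243/4334 (D = 3*(-4621 + 1/(-410 - 12592)) = 3*(-4621 + 1/(-13002)) = 3*(-4621 - 1/13002) = 3*(-60082243/13002) = -60082243/4334 ≈ -13863.)
Y = 1/42073 ≈ 2.3768e-5
Y/D = 1/(42073*(-60082243/4334)) = (1/42073)*(-4334/60082243) = -4334/2527840209739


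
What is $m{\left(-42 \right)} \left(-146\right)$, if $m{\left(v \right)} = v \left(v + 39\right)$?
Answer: $-18396$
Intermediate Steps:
$m{\left(v \right)} = v \left(39 + v\right)$
$m{\left(-42 \right)} \left(-146\right) = - 42 \left(39 - 42\right) \left(-146\right) = \left(-42\right) \left(-3\right) \left(-146\right) = 126 \left(-146\right) = -18396$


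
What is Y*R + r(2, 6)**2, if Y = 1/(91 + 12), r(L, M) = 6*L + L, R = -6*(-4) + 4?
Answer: 20216/103 ≈ 196.27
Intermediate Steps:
R = 28 (R = 24 + 4 = 28)
r(L, M) = 7*L
Y = 1/103 ≈ 0.0097087
Y*R + r(2, 6)**2 = (1/103)*28 + (7*2)**2 = 28/103 + 14**2 = 28/103 + 196 = 20216/103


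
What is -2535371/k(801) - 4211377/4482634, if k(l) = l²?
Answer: -14067163941791/2876062457034 ≈ -4.8911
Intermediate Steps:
-2535371/k(801) - 4211377/4482634 = -2535371/(801²) - 4211377/4482634 = -2535371/641601 - 4211377*1/4482634 = -2535371*1/641601 - 4211377/4482634 = -2535371/641601 - 4211377/4482634 = -14067163941791/2876062457034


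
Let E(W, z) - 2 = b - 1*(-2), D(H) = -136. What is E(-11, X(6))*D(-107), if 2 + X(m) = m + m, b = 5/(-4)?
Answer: -374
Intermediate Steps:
b = -5/4 (b = 5*(-¼) = -5/4 ≈ -1.2500)
X(m) = -2 + 2*m (X(m) = -2 + (m + m) = -2 + 2*m)
E(W, z) = 11/4 (E(W, z) = 2 + (-5/4 - 1*(-2)) = 2 + (-5/4 + 2) = 2 + ¾ = 11/4)
E(-11, X(6))*D(-107) = (11/4)*(-136) = -374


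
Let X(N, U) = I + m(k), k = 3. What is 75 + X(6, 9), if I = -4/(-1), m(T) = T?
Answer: 82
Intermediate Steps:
I = 4 (I = -4*(-1) = 4)
X(N, U) = 7 (X(N, U) = 4 + 3 = 7)
75 + X(6, 9) = 75 + 7 = 82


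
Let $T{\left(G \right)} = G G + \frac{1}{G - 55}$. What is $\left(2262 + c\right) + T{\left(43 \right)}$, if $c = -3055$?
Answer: $\frac{12671}{12} \approx 1055.9$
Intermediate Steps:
$T{\left(G \right)} = G^{2} + \frac{1}{-55 + G}$
$\left(2262 + c\right) + T{\left(43 \right)} = \left(2262 - 3055\right) + \frac{1 + 43^{3} - 55 \cdot 43^{2}}{-55 + 43} = -793 + \frac{1 + 79507 - 101695}{-12} = -793 - \frac{1 + 79507 - 101695}{12} = -793 - - \frac{22187}{12} = -793 + \frac{22187}{12} = \frac{12671}{12}$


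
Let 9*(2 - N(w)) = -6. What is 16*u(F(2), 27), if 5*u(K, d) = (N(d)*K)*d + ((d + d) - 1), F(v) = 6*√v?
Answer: 848/5 + 6912*√2/5 ≈ 2124.6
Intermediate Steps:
N(w) = 8/3 (N(w) = 2 - ⅑*(-6) = 2 + ⅔ = 8/3)
u(K, d) = -⅕ + 2*d/5 + 8*K*d/15 (u(K, d) = ((8*K/3)*d + ((d + d) - 1))/5 = (8*K*d/3 + (2*d - 1))/5 = (8*K*d/3 + (-1 + 2*d))/5 = (-1 + 2*d + 8*K*d/3)/5 = -⅕ + 2*d/5 + 8*K*d/15)
16*u(F(2), 27) = 16*(-⅕ + (⅖)*27 + (8/15)*(6*√2)*27) = 16*(-⅕ + 54/5 + 432*√2/5) = 16*(53/5 + 432*√2/5) = 848/5 + 6912*√2/5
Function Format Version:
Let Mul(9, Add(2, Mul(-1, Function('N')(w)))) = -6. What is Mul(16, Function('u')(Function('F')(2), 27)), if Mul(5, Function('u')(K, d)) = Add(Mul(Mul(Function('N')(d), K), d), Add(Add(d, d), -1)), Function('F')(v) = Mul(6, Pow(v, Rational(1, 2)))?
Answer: Add(Rational(848, 5), Mul(Rational(6912, 5), Pow(2, Rational(1, 2)))) ≈ 2124.6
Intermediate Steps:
Function('N')(w) = Rational(8, 3) (Function('N')(w) = Add(2, Mul(Rational(-1, 9), -6)) = Add(2, Rational(2, 3)) = Rational(8, 3))
Function('u')(K, d) = Add(Rational(-1, 5), Mul(Rational(2, 5), d), Mul(Rational(8, 15), K, d)) (Function('u')(K, d) = Mul(Rational(1, 5), Add(Mul(Mul(Rational(8, 3), K), d), Add(Add(d, d), -1))) = Mul(Rational(1, 5), Add(Mul(Rational(8, 3), K, d), Add(Mul(2, d), -1))) = Mul(Rational(1, 5), Add(Mul(Rational(8, 3), K, d), Add(-1, Mul(2, d)))) = Mul(Rational(1, 5), Add(-1, Mul(2, d), Mul(Rational(8, 3), K, d))) = Add(Rational(-1, 5), Mul(Rational(2, 5), d), Mul(Rational(8, 15), K, d)))
Mul(16, Function('u')(Function('F')(2), 27)) = Mul(16, Add(Rational(-1, 5), Mul(Rational(2, 5), 27), Mul(Rational(8, 15), Mul(6, Pow(2, Rational(1, 2))), 27))) = Mul(16, Add(Rational(-1, 5), Rational(54, 5), Mul(Rational(432, 5), Pow(2, Rational(1, 2))))) = Mul(16, Add(Rational(53, 5), Mul(Rational(432, 5), Pow(2, Rational(1, 2))))) = Add(Rational(848, 5), Mul(Rational(6912, 5), Pow(2, Rational(1, 2))))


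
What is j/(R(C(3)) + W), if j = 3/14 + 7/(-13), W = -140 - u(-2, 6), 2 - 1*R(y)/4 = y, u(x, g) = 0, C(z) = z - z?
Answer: 59/24024 ≈ 0.0024559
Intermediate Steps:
C(z) = 0
R(y) = 8 - 4*y
W = -140 (W = -140 - 1*0 = -140 + 0 = -140)
j = -59/182 (j = 3*(1/14) + 7*(-1/13) = 3/14 - 7/13 = -59/182 ≈ -0.32418)
j/(R(C(3)) + W) = -59/(182*((8 - 4*0) - 140)) = -59/(182*((8 + 0) - 140)) = -59/(182*(8 - 140)) = -59/182/(-132) = -59/182*(-1/132) = 59/24024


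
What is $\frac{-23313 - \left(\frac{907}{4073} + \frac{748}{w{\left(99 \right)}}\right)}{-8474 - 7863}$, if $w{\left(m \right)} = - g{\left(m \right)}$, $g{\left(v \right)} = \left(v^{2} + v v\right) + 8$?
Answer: $\frac{931029859278}{652430592805} \approx 1.427$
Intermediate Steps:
$g{\left(v \right)} = 8 + 2 v^{2}$ ($g{\left(v \right)} = \left(v^{2} + v^{2}\right) + 8 = 2 v^{2} + 8 = 8 + 2 v^{2}$)
$w{\left(m \right)} = -8 - 2 m^{2}$ ($w{\left(m \right)} = - (8 + 2 m^{2}) = -8 - 2 m^{2}$)
$\frac{-23313 - \left(\frac{907}{4073} + \frac{748}{w{\left(99 \right)}}\right)}{-8474 - 7863} = \frac{-23313 - \left(\frac{907}{4073} + \frac{748}{-8 - 2 \cdot 99^{2}}\right)}{-8474 - 7863} = \frac{-23313 - \left(\frac{907}{4073} + \frac{748}{-8 - 19602}\right)}{-16337} = \left(-23313 - \left(\frac{907}{4073} + \frac{748}{-8 - 19602}\right)\right) \left(- \frac{1}{16337}\right) = \left(-23313 - \left(\frac{907}{4073} + \frac{748}{-19610}\right)\right) \left(- \frac{1}{16337}\right) = \left(-23313 - \frac{7369833}{39935765}\right) \left(- \frac{1}{16337}\right) = \left(- \frac{931029859278}{39935765}\right) \left(- \frac{1}{16337}\right) = \frac{931029859278}{652430592805}$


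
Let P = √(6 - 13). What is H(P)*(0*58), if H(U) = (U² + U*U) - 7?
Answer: 0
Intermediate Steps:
P = I*√7 (P = √(-7) = I*√7 ≈ 2.6458*I)
H(U) = -7 + 2*U² (H(U) = (U² + U²) - 7 = 2*U² - 7 = -7 + 2*U²)
H(P)*(0*58) = (-7 + 2*(I*√7)²)*(0*58) = (-7 + 2*(-7))*0 = (-7 - 14)*0 = -21*0 = 0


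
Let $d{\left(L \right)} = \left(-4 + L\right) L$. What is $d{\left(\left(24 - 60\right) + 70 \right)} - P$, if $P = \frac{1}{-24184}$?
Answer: $\frac{24667681}{24184} \approx 1020.0$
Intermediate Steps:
$P = - \frac{1}{24184} \approx -4.135 \cdot 10^{-5}$
$d{\left(L \right)} = L \left(-4 + L\right)$
$d{\left(\left(24 - 60\right) + 70 \right)} - P = \left(\left(24 - 60\right) + 70\right) \left(-4 + \left(\left(24 - 60\right) + 70\right)\right) - - \frac{1}{24184} = \left(-36 + 70\right) \left(-4 + \left(-36 + 70\right)\right) + \frac{1}{24184} = 34 \left(-4 + 34\right) + \frac{1}{24184} = 34 \cdot 30 + \frac{1}{24184} = 1020 + \frac{1}{24184} = \frac{24667681}{24184}$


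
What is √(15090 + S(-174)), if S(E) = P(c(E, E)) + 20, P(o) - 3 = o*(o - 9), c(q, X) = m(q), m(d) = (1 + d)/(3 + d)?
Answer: √441682915/171 ≈ 122.90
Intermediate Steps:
m(d) = (1 + d)/(3 + d)
c(q, X) = (1 + q)/(3 + q)
P(o) = 3 + o*(-9 + o) (P(o) = 3 + o*(o - 9) = 3 + o*(-9 + o))
S(E) = 23 + (1 + E)²/(3 + E)² - 9*(1 + E)/(3 + E) (S(E) = (3 + ((1 + E)/(3 + E))² - 9*(1 + E)/(3 + E)) + 20 = (3 + (1 + E)²/(3 + E)² - 9*(1 + E)/(3 + E)) + 20 = 23 + (1 + E)²/(3 + E)² - 9*(1 + E)/(3 + E))
√(15090 + S(-174)) = √(15090 + (181 + 15*(-174)² + 104*(-174))/(9 + (-174)² + 6*(-174))) = √(15090 + (181 + 15*30276 - 18096)/(9 + 30276 - 1044)) = √(15090 + (181 + 454140 - 18096)/29241) = √(15090 + (1/29241)*436225) = √(15090 + 436225/29241) = √(441682915/29241) = √441682915/171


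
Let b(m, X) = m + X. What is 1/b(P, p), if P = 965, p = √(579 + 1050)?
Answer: 965/929596 - 3*√181/929596 ≈ 0.00099467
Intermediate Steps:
p = 3*√181 (p = √1629 = 3*√181 ≈ 40.361)
b(m, X) = X + m
1/b(P, p) = 1/(3*√181 + 965) = 1/(965 + 3*√181)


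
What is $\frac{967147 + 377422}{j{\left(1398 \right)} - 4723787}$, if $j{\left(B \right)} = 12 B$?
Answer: $- \frac{1344569}{4707011} \approx -0.28565$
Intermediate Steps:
$\frac{967147 + 377422}{j{\left(1398 \right)} - 4723787} = \frac{967147 + 377422}{12 \cdot 1398 - 4723787} = \frac{1344569}{16776 - 4723787} = \frac{1344569}{-4707011} = 1344569 \left(- \frac{1}{4707011}\right) = - \frac{1344569}{4707011}$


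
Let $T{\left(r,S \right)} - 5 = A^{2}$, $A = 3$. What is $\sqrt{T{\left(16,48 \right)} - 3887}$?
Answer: $i \sqrt{3873} \approx 62.233 i$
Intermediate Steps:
$T{\left(r,S \right)} = 14$ ($T{\left(r,S \right)} = 5 + 3^{2} = 5 + 9 = 14$)
$\sqrt{T{\left(16,48 \right)} - 3887} = \sqrt{14 - 3887} = \sqrt{-3873} = i \sqrt{3873}$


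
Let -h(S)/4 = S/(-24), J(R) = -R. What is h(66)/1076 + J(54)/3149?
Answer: -23465/3388324 ≈ -0.0069253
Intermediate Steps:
h(S) = S/6 (h(S) = -4*S/(-24) = -4*S*(-1)/24 = -(-1)*S/6 = S/6)
h(66)/1076 + J(54)/3149 = ((1/6)*66)/1076 - 1*54/3149 = 11*(1/1076) - 54*1/3149 = 11/1076 - 54/3149 = -23465/3388324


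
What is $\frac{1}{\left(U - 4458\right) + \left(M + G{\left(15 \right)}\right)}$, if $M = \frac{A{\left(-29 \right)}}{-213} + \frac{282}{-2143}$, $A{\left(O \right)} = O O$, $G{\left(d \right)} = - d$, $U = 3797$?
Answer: $- \frac{456459}{310428613} \approx -0.0014704$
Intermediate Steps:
$A{\left(O \right)} = O^{2}$
$M = - \frac{1862329}{456459}$ ($M = \frac{\left(-29\right)^{2}}{-213} + \frac{282}{-2143} = 841 \left(- \frac{1}{213}\right) + 282 \left(- \frac{1}{2143}\right) = - \frac{841}{213} - \frac{282}{2143} = - \frac{1862329}{456459} \approx -4.0799$)
$\frac{1}{\left(U - 4458\right) + \left(M + G{\left(15 \right)}\right)} = \frac{1}{\left(3797 - 4458\right) - \frac{8709214}{456459}} = \frac{1}{-661 - \frac{8709214}{456459}} = \frac{1}{- \frac{310428613}{456459}} = - \frac{456459}{310428613}$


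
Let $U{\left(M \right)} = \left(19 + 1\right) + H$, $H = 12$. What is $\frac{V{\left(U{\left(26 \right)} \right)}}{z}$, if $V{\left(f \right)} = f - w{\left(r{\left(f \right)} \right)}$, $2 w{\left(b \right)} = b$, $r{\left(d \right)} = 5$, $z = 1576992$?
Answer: $\frac{59}{3153984} \approx 1.8706 \cdot 10^{-5}$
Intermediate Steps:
$U{\left(M \right)} = 32$ ($U{\left(M \right)} = \left(19 + 1\right) + 12 = 20 + 12 = 32$)
$w{\left(b \right)} = \frac{b}{2}$
$V{\left(f \right)} = - \frac{5}{2} + f$ ($V{\left(f \right)} = f - \frac{1}{2} \cdot 5 = f - \frac{5}{2} = - \frac{5}{2} + f$)
$\frac{V{\left(U{\left(26 \right)} \right)}}{z} = \frac{- \frac{5}{2} + 32}{1576992} = \frac{59}{2} \cdot \frac{1}{1576992} = \frac{59}{3153984}$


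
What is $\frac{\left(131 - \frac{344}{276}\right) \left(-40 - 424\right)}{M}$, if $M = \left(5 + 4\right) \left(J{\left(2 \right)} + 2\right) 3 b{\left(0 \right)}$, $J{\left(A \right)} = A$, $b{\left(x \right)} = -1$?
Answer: $\frac{1038548}{1863} \approx 557.46$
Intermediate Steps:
$M = -108$ ($M = \left(5 + 4\right) \left(2 + 2\right) 3 \left(-1\right) = 9 \cdot 4 \cdot 3 \left(-1\right) = 36 \cdot 3 \left(-1\right) = 108 \left(-1\right) = -108$)
$\frac{\left(131 - \frac{344}{276}\right) \left(-40 - 424\right)}{M} = \frac{\left(131 - \frac{344}{276}\right) \left(-40 - 424\right)}{-108} = \left(131 - \frac{86}{69}\right) \left(-464\right) \left(- \frac{1}{108}\right) = \frac{8953}{69} \left(-464\right) \left(- \frac{1}{108}\right) = \left(- \frac{4154192}{69}\right) \left(- \frac{1}{108}\right) = \frac{1038548}{1863}$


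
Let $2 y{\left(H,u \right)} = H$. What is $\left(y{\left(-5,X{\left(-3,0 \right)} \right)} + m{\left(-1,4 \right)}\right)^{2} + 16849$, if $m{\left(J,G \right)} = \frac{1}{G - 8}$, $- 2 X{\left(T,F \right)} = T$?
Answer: $\frac{269705}{16} \approx 16857.0$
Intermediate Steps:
$X{\left(T,F \right)} = - \frac{T}{2}$
$y{\left(H,u \right)} = \frac{H}{2}$
$m{\left(J,G \right)} = \frac{1}{-8 + G}$
$\left(y{\left(-5,X{\left(-3,0 \right)} \right)} + m{\left(-1,4 \right)}\right)^{2} + 16849 = \left(\frac{1}{2} \left(-5\right) + \frac{1}{-8 + 4}\right)^{2} + 16849 = \left(- \frac{5}{2} + \frac{1}{-4}\right)^{2} + 16849 = \left(- \frac{5}{2} - \frac{1}{4}\right)^{2} + 16849 = \left(- \frac{11}{4}\right)^{2} + 16849 = \frac{121}{16} + 16849 = \frac{269705}{16}$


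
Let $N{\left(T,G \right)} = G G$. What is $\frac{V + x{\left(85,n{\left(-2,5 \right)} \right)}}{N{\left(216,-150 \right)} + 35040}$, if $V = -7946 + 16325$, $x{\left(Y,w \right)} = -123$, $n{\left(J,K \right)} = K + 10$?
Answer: $\frac{688}{4795} \approx 0.14348$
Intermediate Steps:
$n{\left(J,K \right)} = 10 + K$
$N{\left(T,G \right)} = G^{2}$
$V = 8379$
$\frac{V + x{\left(85,n{\left(-2,5 \right)} \right)}}{N{\left(216,-150 \right)} + 35040} = \frac{8379 - 123}{\left(-150\right)^{2} + 35040} = \frac{8256}{22500 + 35040} = \frac{8256}{57540} = 8256 \cdot \frac{1}{57540} = \frac{688}{4795}$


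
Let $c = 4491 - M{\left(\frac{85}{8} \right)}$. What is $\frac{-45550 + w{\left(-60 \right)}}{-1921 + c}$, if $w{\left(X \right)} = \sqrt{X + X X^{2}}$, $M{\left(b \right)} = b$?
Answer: $- \frac{14576}{819} + \frac{16 i \sqrt{54015}}{20475} \approx -17.797 + 0.18162 i$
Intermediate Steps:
$c = \frac{35843}{8}$ ($c = 4491 - \frac{85}{8} = \frac{35843}{8} \approx 4480.4$)
$w{\left(X \right)} = \sqrt{X + X^{3}}$
$\frac{-45550 + w{\left(-60 \right)}}{-1921 + c} = \frac{-45550 + \sqrt{-60 + \left(-60\right)^{3}}}{-1921 + \frac{35843}{8}} = \frac{-45550 + \sqrt{-60 - 216000}}{\frac{20475}{8}} = \left(-45550 + \sqrt{-216060}\right) \frac{8}{20475} = \left(-45550 + 2 i \sqrt{54015}\right) \frac{8}{20475} = - \frac{14576}{819} + \frac{16 i \sqrt{54015}}{20475}$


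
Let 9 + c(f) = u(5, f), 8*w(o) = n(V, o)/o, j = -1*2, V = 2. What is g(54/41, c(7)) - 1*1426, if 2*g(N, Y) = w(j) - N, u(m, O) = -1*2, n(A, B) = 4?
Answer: -467985/328 ≈ -1426.8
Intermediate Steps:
j = -2
w(o) = 1/(2*o) (w(o) = (4/o)/8 = 1/(2*o))
u(m, O) = -2
c(f) = -11 (c(f) = -9 - 2 = -11)
g(N, Y) = -1/8 - N/2 (g(N, Y) = ((1/2)/(-2) - N)/2 = ((1/2)*(-1/2) - N)/2 = (-1/4 - N)/2 = -1/8 - N/2)
g(54/41, c(7)) - 1*1426 = (-1/8 - 27/41) - 1*1426 = (-1/8 - 27/41) - 1426 = -257/328 - 1426 = -467985/328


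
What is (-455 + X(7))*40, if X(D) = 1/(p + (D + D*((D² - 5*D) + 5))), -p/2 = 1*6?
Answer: -291195/16 ≈ -18200.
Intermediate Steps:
p = -12 (p = -2*6 = -12)
X(D) = 1/(-12 + D + D*(5 + D² - 5*D)) (X(D) = 1/(-12 + (D + D*((D² - 5*D) + 5))) = 1/(-12 + (D + D*(5 + D² - 5*D))) = 1/(-12 + D + D*(5 + D² - 5*D)))
(-455 + X(7))*40 = (-455 + 1/(-12 + 7³ - 5*7² + 6*7))*40 = (-455 + 1/(-12 + 343 - 5*49 + 42))*40 = (-455 + 1/(-12 + 343 - 245 + 42))*40 = (-455 + 1/128)*40 = -58239/128*40 = -291195/16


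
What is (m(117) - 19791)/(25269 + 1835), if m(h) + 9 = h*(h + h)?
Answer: 3789/13552 ≈ 0.27959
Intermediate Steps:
m(h) = -9 + 2*h² (m(h) = -9 + h*(h + h) = -9 + h*(2*h) = -9 + 2*h²)
(m(117) - 19791)/(25269 + 1835) = ((-9 + 2*117²) - 19791)/(25269 + 1835) = ((-9 + 2*13689) - 19791)/27104 = ((-9 + 27378) - 19791)*(1/27104) = (27369 - 19791)*(1/27104) = 7578*(1/27104) = 3789/13552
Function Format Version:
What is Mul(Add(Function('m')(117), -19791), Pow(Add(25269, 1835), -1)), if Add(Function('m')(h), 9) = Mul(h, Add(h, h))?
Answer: Rational(3789, 13552) ≈ 0.27959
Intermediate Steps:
Function('m')(h) = Add(-9, Mul(2, Pow(h, 2))) (Function('m')(h) = Add(-9, Mul(h, Add(h, h))) = Add(-9, Mul(h, Mul(2, h))) = Add(-9, Mul(2, Pow(h, 2))))
Mul(Add(Function('m')(117), -19791), Pow(Add(25269, 1835), -1)) = Mul(Add(Add(-9, Mul(2, Pow(117, 2))), -19791), Pow(Add(25269, 1835), -1)) = Mul(Add(Add(-9, Mul(2, 13689)), -19791), Pow(27104, -1)) = Mul(Add(Add(-9, 27378), -19791), Rational(1, 27104)) = Mul(Add(27369, -19791), Rational(1, 27104)) = Mul(7578, Rational(1, 27104)) = Rational(3789, 13552)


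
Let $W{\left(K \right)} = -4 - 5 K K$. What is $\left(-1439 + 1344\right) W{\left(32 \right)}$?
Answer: $486780$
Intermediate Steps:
$W{\left(K \right)} = -4 - 5 K^{2}$
$\left(-1439 + 1344\right) W{\left(32 \right)} = \left(-1439 + 1344\right) \left(-4 - 5 \cdot 32^{2}\right) = - 95 \left(-4 - 5120\right) = \left(-95\right) \left(-5124\right) = 486780$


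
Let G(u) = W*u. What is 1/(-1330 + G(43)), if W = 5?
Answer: -1/1115 ≈ -0.00089686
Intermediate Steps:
G(u) = 5*u
1/(-1330 + G(43)) = 1/(-1330 + 5*43) = 1/(-1330 + 215) = 1/(-1115) = -1/1115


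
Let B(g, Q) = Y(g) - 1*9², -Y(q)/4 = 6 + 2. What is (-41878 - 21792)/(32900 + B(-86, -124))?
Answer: -63670/32787 ≈ -1.9419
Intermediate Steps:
Y(q) = -32 (Y(q) = -4*(6 + 2) = -4*8 = -32)
B(g, Q) = -113 (B(g, Q) = -32 - 1*9² = -32 - 1*81 = -32 - 81 = -113)
(-41878 - 21792)/(32900 + B(-86, -124)) = (-41878 - 21792)/(32900 - 113) = -63670/32787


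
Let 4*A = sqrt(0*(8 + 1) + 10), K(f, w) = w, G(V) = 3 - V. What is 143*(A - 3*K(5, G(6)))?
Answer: 1287 + 143*sqrt(10)/4 ≈ 1400.1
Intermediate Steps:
A = sqrt(10)/4 (A = sqrt(0*(8 + 1) + 10)/4 = sqrt(0*9 + 10)/4 = sqrt(0 + 10)/4 = sqrt(10)/4 ≈ 0.79057)
143*(A - 3*K(5, G(6))) = 143*(sqrt(10)/4 - 3*(3 - 1*6)) = 143*(sqrt(10)/4 - 3*(3 - 6)) = 143*(sqrt(10)/4 - 3*(-3)) = 143*(sqrt(10)/4 + 9) = 143*(9 + sqrt(10)/4) = 1287 + 143*sqrt(10)/4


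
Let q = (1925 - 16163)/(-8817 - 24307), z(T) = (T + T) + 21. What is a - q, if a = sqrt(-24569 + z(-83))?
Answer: -1017/2366 + 3*I*sqrt(2746) ≈ -0.42984 + 157.21*I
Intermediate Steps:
z(T) = 21 + 2*T (z(T) = 2*T + 21 = 21 + 2*T)
a = 3*I*sqrt(2746) (a = sqrt(-24569 + (21 + 2*(-83))) = sqrt(-24569 + (21 - 166)) = sqrt(-24569 - 145) = sqrt(-24714) = 3*I*sqrt(2746) ≈ 157.21*I)
q = 1017/2366 (q = -14238/(-33124) = -14238*(-1/33124) = 1017/2366 ≈ 0.42984)
a - q = 3*I*sqrt(2746) - 1*1017/2366 = 3*I*sqrt(2746) - 1017/2366 = -1017/2366 + 3*I*sqrt(2746)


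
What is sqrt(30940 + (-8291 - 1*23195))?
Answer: I*sqrt(546) ≈ 23.367*I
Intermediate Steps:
sqrt(30940 + (-8291 - 1*23195)) = sqrt(30940 + (-8291 - 23195)) = sqrt(30940 - 31486) = sqrt(-546) = I*sqrt(546)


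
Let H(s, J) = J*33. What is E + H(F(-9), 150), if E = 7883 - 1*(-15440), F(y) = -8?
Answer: 28273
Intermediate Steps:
H(s, J) = 33*J
E = 23323 (E = 7883 + 15440 = 23323)
E + H(F(-9), 150) = 23323 + 33*150 = 23323 + 4950 = 28273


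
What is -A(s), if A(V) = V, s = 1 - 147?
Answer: 146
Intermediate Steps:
s = -146
-A(s) = -1*(-146) = 146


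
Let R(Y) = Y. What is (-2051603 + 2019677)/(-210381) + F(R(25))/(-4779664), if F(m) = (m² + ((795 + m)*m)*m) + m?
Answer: 7439757119/167591748664 ≈ 0.044392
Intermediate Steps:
F(m) = m + m² + m²*(795 + m) (F(m) = (m² + (m*(795 + m))*m) + m = (m² + m²*(795 + m)) + m = m + m² + m²*(795 + m))
(-2051603 + 2019677)/(-210381) + F(R(25))/(-4779664) = (-2051603 + 2019677)/(-210381) + (25*(1 + 25² + 796*25))/(-4779664) = -31926*(-1/210381) + (25*(1 + 625 + 19900))*(-1/4779664) = 10642/70127 + (25*20526)*(-1/4779664) = 10642/70127 + 513150*(-1/4779664) = 10642/70127 - 256575/2389832 = 7439757119/167591748664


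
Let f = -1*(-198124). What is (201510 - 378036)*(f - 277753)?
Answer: 14056588854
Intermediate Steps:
f = 198124
(201510 - 378036)*(f - 277753) = (201510 - 378036)*(198124 - 277753) = -176526*(-79629) = 14056588854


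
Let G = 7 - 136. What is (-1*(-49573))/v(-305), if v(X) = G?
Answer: -49573/129 ≈ -384.29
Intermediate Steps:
G = -129
v(X) = -129
(-1*(-49573))/v(-305) = -1*(-49573)/(-129) = 49573*(-1/129) = -49573/129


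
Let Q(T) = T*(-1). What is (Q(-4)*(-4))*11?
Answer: -176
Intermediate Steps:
Q(T) = -T
(Q(-4)*(-4))*11 = (-1*(-4)*(-4))*11 = (4*(-4))*11 = -16*11 = -176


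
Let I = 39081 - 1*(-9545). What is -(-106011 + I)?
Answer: 57385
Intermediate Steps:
I = 48626 (I = 39081 + 9545 = 48626)
-(-106011 + I) = -(-106011 + 48626) = -1*(-57385) = 57385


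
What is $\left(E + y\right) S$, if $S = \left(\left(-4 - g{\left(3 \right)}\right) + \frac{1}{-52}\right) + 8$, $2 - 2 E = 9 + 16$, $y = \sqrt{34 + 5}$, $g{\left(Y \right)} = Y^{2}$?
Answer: $\frac{6003}{104} - \frac{261 \sqrt{39}}{52} \approx 26.376$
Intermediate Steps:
$y = \sqrt{39} \approx 6.245$
$E = - \frac{23}{2}$ ($E = 1 - \frac{9 + 16}{2} = 1 - \frac{25}{2} = - \frac{23}{2} \approx -11.5$)
$S = - \frac{261}{52}$ ($S = \left(\left(-4 - 3^{2}\right) + \frac{1}{-52}\right) + 8 = \left(\left(-4 - 9\right) - \frac{1}{52}\right) + 8 = \left(-13 - \frac{1}{52}\right) + 8 = - \frac{677}{52} + 8 = - \frac{261}{52} \approx -5.0192$)
$\left(E + y\right) S = \left(- \frac{23}{2} + \sqrt{39}\right) \left(- \frac{261}{52}\right) = \frac{6003}{104} - \frac{261 \sqrt{39}}{52}$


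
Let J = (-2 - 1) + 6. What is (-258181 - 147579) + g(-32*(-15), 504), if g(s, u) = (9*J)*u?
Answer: -392152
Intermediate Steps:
J = 3 (J = -3 + 6 = 3)
g(s, u) = 27*u (g(s, u) = (9*3)*u = 27*u)
(-258181 - 147579) + g(-32*(-15), 504) = (-258181 - 147579) + 27*504 = -405760 + 13608 = -392152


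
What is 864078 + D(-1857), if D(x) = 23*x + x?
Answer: 819510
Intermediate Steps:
D(x) = 24*x
864078 + D(-1857) = 864078 + 24*(-1857) = 864078 - 44568 = 819510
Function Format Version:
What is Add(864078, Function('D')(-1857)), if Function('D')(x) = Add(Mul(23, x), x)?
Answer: 819510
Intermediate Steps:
Function('D')(x) = Mul(24, x)
Add(864078, Function('D')(-1857)) = Add(864078, Mul(24, -1857)) = Add(864078, -44568) = 819510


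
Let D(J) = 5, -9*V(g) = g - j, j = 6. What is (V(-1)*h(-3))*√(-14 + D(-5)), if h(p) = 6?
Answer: 14*I ≈ 14.0*I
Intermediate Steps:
V(g) = ⅔ - g/9 (V(g) = -(g - 1*6)/9 = -(g - 6)/9 = -(-6 + g)/9 = ⅔ - g/9)
(V(-1)*h(-3))*√(-14 + D(-5)) = ((⅔ - ⅑*(-1))*6)*√(-14 + 5) = ((⅔ + ⅑)*6)*√(-9) = ((7/9)*6)*(3*I) = 14*(3*I)/3 = 14*I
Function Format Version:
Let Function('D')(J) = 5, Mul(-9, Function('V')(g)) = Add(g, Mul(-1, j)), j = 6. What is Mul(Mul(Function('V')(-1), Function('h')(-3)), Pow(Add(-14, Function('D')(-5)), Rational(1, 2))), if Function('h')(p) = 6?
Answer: Mul(14, I) ≈ Mul(14.000, I)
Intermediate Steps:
Function('V')(g) = Add(Rational(2, 3), Mul(Rational(-1, 9), g)) (Function('V')(g) = Mul(Rational(-1, 9), Add(g, Mul(-1, 6))) = Mul(Rational(-1, 9), Add(g, -6)) = Mul(Rational(-1, 9), Add(-6, g)) = Add(Rational(2, 3), Mul(Rational(-1, 9), g)))
Mul(Mul(Function('V')(-1), Function('h')(-3)), Pow(Add(-14, Function('D')(-5)), Rational(1, 2))) = Mul(Mul(Add(Rational(2, 3), Mul(Rational(-1, 9), -1)), 6), Pow(Add(-14, 5), Rational(1, 2))) = Mul(Mul(Add(Rational(2, 3), Rational(1, 9)), 6), Pow(-9, Rational(1, 2))) = Mul(Mul(Rational(7, 9), 6), Mul(3, I)) = Mul(Rational(14, 3), Mul(3, I)) = Mul(14, I)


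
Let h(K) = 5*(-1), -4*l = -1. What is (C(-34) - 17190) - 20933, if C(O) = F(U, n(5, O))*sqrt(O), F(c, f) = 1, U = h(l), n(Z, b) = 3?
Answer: -38123 + I*sqrt(34) ≈ -38123.0 + 5.831*I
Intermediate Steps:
l = 1/4 (l = -1/4*(-1) = 1/4 ≈ 0.25000)
h(K) = -5
U = -5
C(O) = sqrt(O) (C(O) = 1*sqrt(O) = sqrt(O))
(C(-34) - 17190) - 20933 = (sqrt(-34) - 17190) - 20933 = (I*sqrt(34) - 17190) - 20933 = (-17190 + I*sqrt(34)) - 20933 = -38123 + I*sqrt(34)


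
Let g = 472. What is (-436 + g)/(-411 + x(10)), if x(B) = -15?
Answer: -6/71 ≈ -0.084507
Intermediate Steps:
(-436 + g)/(-411 + x(10)) = (-436 + 472)/(-411 - 15) = 36/(-426) = 36*(-1/426) = -6/71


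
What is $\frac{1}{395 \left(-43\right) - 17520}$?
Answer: $- \frac{1}{34505} \approx -2.8981 \cdot 10^{-5}$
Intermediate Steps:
$\frac{1}{395 \left(-43\right) - 17520} = \frac{1}{-16985 - 17520} = \frac{1}{-34505} = - \frac{1}{34505}$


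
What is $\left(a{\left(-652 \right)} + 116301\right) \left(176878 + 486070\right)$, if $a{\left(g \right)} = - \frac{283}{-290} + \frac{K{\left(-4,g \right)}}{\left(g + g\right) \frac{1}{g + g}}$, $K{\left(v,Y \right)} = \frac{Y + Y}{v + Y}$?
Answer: $\frac{458380189224672}{5945} \approx 7.7103 \cdot 10^{10}$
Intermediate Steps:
$K{\left(v,Y \right)} = \frac{2 Y}{Y + v}$
$a{\left(g \right)} = \frac{283}{290} + \frac{2 g}{-4 + g}$ ($a{\left(g \right)} = - \frac{283}{-290} + \frac{2 g \frac{1}{g - 4}}{\left(g + g\right) \frac{1}{g + g}} = \left(-283\right) \left(- \frac{1}{290}\right) + \frac{2 g \frac{1}{-4 + g}}{2 g \frac{1}{2 g}} = \frac{283}{290} + \frac{2 g \frac{1}{-4 + g}}{2 g \frac{1}{2 g}} = \frac{283}{290} + \frac{2 g \frac{1}{-4 + g}}{1} = \frac{283}{290} + \frac{2 g}{-4 + g} 1 = \frac{283}{290} + \frac{2 g}{-4 + g}$)
$\left(a{\left(-652 \right)} + 116301\right) \left(176878 + 486070\right) = \left(\frac{-1132 + 863 \left(-652\right)}{290 \left(-4 - 652\right)} + 116301\right) \left(176878 + 486070\right) = \left(\frac{-1132 - 562676}{290 \left(-656\right)} + 116301\right) 662948 = \left(\frac{1}{290} \left(- \frac{1}{656}\right) \left(-563808\right) + 116301\right) 662948 = \left(\frac{17619}{5945} + 116301\right) 662948 = \frac{691427064}{5945} \cdot 662948 = \frac{458380189224672}{5945}$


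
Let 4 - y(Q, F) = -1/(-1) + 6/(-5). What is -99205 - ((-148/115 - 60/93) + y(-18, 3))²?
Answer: -50435361334/508369 ≈ -99210.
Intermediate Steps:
y(Q, F) = 21/5 (y(Q, F) = 4 - (-1/(-1) + 6/(-5)) = 4 - (-1*(-1) + 6*(-⅕)) = 4 - (1 - 6/5) = 4 - 1*(-⅕) = 4 + ⅕ = 21/5)
-99205 - ((-148/115 - 60/93) + y(-18, 3))² = -99205 - ((-148/115 - 60/93) + 21/5)² = -99205 - ((-148*1/115 - 60*1/93) + 21/5)² = -99205 - ((-148/115 - 20/31) + 21/5)² = -99205 - (-6888/3565 + 21/5)² = -99205 - (1617/713)² = -99205 - 1*2614689/508369 = -99205 - 2614689/508369 = -50435361334/508369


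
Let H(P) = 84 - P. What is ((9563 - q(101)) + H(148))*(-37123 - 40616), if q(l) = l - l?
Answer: -738442761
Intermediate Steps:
q(l) = 0
((9563 - q(101)) + H(148))*(-37123 - 40616) = ((9563 - 1*0) + (84 - 1*148))*(-37123 - 40616) = ((9563 + 0) + (84 - 148))*(-77739) = (9563 - 64)*(-77739) = 9499*(-77739) = -738442761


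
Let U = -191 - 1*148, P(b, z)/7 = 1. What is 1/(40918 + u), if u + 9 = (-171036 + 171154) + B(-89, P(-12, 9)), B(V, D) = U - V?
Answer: 1/40777 ≈ 2.4524e-5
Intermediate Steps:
P(b, z) = 7 (P(b, z) = 7*1 = 7)
U = -339 (U = -191 - 148 = -339)
B(V, D) = -339 - V
u = -141 (u = -9 + ((-171036 + 171154) + (-339 - 1*(-89))) = -9 + (118 + (-339 + 89)) = -9 + (118 - 250) = -9 - 132 = -141)
1/(40918 + u) = 1/(40918 - 141) = 1/40777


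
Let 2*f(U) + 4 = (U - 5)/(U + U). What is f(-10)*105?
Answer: -1365/8 ≈ -170.63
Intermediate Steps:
f(U) = -2 + (-5 + U)/(4*U) (f(U) = -2 + ((U - 5)/(U + U))/2 = -2 + ((-5 + U)/((2*U)))/2 = -2 + ((-5 + U)*(1/(2*U)))/2 = -2 + ((-5 + U)/(2*U))/2 = -2 + (-5 + U)/(4*U))
f(-10)*105 = ((1/4)*(-5 - 7*(-10))/(-10))*105 = ((1/4)*(-1/10)*(-5 + 70))*105 = ((1/4)*(-1/10)*65)*105 = -13/8*105 = -1365/8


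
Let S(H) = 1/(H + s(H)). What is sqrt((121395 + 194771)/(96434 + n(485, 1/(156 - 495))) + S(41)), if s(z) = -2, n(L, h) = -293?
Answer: 3*sqrt(63914376565)/416611 ≈ 1.8205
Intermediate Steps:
S(H) = 1/(-2 + H) (S(H) = 1/(H - 2) = 1/(-2 + H))
sqrt((121395 + 194771)/(96434 + n(485, 1/(156 - 495))) + S(41)) = sqrt((121395 + 194771)/(96434 - 293) + 1/(-2 + 41)) = sqrt(316166/96141 + 1/39) = sqrt(1380735/416611) = 3*sqrt(63914376565)/416611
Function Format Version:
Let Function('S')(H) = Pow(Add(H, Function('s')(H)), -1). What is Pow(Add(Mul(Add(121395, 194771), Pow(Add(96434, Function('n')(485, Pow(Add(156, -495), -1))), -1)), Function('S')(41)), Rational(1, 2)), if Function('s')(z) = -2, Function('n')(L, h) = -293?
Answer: Mul(Rational(3, 416611), Pow(63914376565, Rational(1, 2))) ≈ 1.8205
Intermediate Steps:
Function('S')(H) = Pow(Add(-2, H), -1) (Function('S')(H) = Pow(Add(H, -2), -1) = Pow(Add(-2, H), -1))
Pow(Add(Mul(Add(121395, 194771), Pow(Add(96434, Function('n')(485, Pow(Add(156, -495), -1))), -1)), Function('S')(41)), Rational(1, 2)) = Pow(Add(Mul(Add(121395, 194771), Pow(Add(96434, -293), -1)), Pow(Add(-2, 41), -1)), Rational(1, 2)) = Pow(Add(Mul(316166, Pow(96141, -1)), Pow(39, -1)), Rational(1, 2)) = Pow(Add(Mul(316166, Rational(1, 96141)), Rational(1, 39)), Rational(1, 2)) = Pow(Add(Rational(316166, 96141), Rational(1, 39)), Rational(1, 2)) = Pow(Rational(1380735, 416611), Rational(1, 2)) = Mul(Rational(3, 416611), Pow(63914376565, Rational(1, 2)))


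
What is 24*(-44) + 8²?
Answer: -992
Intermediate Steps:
24*(-44) + 8² = -1056 + 64 = -992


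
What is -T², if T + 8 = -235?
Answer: -59049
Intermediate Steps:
T = -243 (T = -8 - 235 = -243)
-T² = -1*(-243)² = -1*59049 = -59049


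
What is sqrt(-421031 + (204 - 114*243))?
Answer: I*sqrt(448529) ≈ 669.72*I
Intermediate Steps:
sqrt(-421031 + (204 - 114*243)) = sqrt(-421031 + (204 - 27702)) = sqrt(-421031 - 27498) = sqrt(-448529) = I*sqrt(448529)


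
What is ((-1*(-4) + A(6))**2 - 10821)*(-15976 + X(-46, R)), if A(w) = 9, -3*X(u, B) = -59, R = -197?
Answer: 509900588/3 ≈ 1.6997e+8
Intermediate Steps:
X(u, B) = 59/3 (X(u, B) = -1/3*(-59) = 59/3)
((-1*(-4) + A(6))**2 - 10821)*(-15976 + X(-46, R)) = ((-1*(-4) + 9)**2 - 10821)*(-15976 + 59/3) = ((4 + 9)**2 - 10821)*(-47869/3) = (13**2 - 10821)*(-47869/3) = (169 - 10821)*(-47869/3) = -10652*(-47869/3) = 509900588/3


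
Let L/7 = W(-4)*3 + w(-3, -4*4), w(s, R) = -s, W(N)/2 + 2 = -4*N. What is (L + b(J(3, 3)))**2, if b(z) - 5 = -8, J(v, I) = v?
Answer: 367236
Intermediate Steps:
W(N) = -4 - 8*N (W(N) = -4 + 2*(-4*N) = -4 - 8*N)
L = 609 (L = 7*((-4 - 8*(-4))*3 - 1*(-3)) = 7*((-4 + 32)*3 + 3) = 7*(28*3 + 3) = 7*(84 + 3) = 7*87 = 609)
b(z) = -3 (b(z) = 5 - 8 = -3)
(L + b(J(3, 3)))**2 = (609 - 3)**2 = 606**2 = 367236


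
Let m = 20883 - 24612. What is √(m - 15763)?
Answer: 2*I*√4873 ≈ 139.61*I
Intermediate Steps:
m = -3729
√(m - 15763) = √(-3729 - 15763) = √(-19492) = 2*I*√4873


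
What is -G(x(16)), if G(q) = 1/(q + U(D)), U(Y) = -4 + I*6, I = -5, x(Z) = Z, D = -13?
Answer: 1/18 ≈ 0.055556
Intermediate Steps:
U(Y) = -34 (U(Y) = -4 - 5*6 = -4 - 30 = -34)
G(q) = 1/(-34 + q) (G(q) = 1/(q - 34) = 1/(-34 + q))
-G(x(16)) = -1/(-34 + 16) = -1/(-18) = -1*(-1/18) = 1/18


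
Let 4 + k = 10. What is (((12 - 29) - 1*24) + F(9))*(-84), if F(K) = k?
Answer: 2940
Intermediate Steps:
k = 6 (k = -4 + 10 = 6)
F(K) = 6
(((12 - 29) - 1*24) + F(9))*(-84) = (((12 - 29) - 1*24) + 6)*(-84) = ((-17 - 24) + 6)*(-84) = (-41 + 6)*(-84) = -35*(-84) = 2940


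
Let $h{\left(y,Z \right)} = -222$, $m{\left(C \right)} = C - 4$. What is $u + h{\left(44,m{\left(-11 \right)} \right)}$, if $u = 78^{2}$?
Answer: $5862$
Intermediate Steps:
$m{\left(C \right)} = -4 + C$
$u = 6084$
$u + h{\left(44,m{\left(-11 \right)} \right)} = 6084 - 222 = 5862$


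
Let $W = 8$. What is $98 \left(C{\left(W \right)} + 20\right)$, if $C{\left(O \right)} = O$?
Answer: $2744$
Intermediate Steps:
$98 \left(C{\left(W \right)} + 20\right) = 98 \left(8 + 20\right) = 98 \cdot 28 = 2744$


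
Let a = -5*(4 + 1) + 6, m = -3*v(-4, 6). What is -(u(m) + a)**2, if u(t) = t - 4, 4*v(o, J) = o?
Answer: -400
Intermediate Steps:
v(o, J) = o/4
m = 3 (m = -3*(-4)/4 = -3*(-1) = 3)
u(t) = -4 + t
a = -19 (a = -5*5 + 6 = -25 + 6 = -19)
-(u(m) + a)**2 = -((-4 + 3) - 19)**2 = -(-1 - 19)**2 = -1*(-20)**2 = -1*400 = -400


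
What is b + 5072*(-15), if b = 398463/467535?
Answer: -11856554779/155845 ≈ -76079.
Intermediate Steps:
b = 132821/155845 (b = 398463*(1/467535) = 132821/155845 ≈ 0.85226)
b + 5072*(-15) = 132821/155845 + 5072*(-15) = 132821/155845 - 76080 = -11856554779/155845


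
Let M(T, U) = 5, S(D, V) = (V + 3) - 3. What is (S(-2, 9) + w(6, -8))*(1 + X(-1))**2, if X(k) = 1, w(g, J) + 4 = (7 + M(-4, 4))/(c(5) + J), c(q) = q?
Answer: 4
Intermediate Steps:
S(D, V) = V (S(D, V) = (3 + V) - 3 = V)
w(g, J) = -4 + 12/(5 + J) (w(g, J) = -4 + (7 + 5)/(5 + J) = -4 + 12/(5 + J))
(S(-2, 9) + w(6, -8))*(1 + X(-1))**2 = (9 + 4*(-2 - 1*(-8))/(5 - 8))*(1 + 1)**2 = (9 + 4*(-2 + 8)/(-3))*2**2 = (9 + 4*(-1/3)*6)*4 = (9 - 8)*4 = 1*4 = 4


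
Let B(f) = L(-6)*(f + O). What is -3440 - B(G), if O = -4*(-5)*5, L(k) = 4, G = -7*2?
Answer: -3784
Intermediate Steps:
G = -14
O = 100 (O = 20*5 = 100)
B(f) = 400 + 4*f (B(f) = 4*(f + 100) = 4*(100 + f) = 400 + 4*f)
-3440 - B(G) = -3440 - (400 + 4*(-14)) = -3440 - (400 - 56) = -3440 - 1*344 = -3440 - 344 = -3784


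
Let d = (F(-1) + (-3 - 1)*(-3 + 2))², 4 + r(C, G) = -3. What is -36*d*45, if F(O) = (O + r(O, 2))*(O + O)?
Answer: -648000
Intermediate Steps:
r(C, G) = -7 (r(C, G) = -4 - 3 = -7)
F(O) = 2*O*(-7 + O) (F(O) = (O - 7)*(O + O) = (-7 + O)*(2*O) = 2*O*(-7 + O))
d = 400 (d = (2*(-1)*(-7 - 1) + (-3 - 1)*(-3 + 2))² = (2*(-1)*(-8) - 4*(-1))² = (16 + 4)² = 20² = 400)
-36*d*45 = -36*400*45 = -14400*45 = -648000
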